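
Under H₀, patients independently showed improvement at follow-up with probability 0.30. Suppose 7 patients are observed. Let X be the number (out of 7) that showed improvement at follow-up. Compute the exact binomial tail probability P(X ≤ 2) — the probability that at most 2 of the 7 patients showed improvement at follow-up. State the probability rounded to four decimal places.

P = 0.6471

X is binomial with n = 7 and p = 0.30.
P(X ≤ 2) = C(7,0)·0.30^0·0.70^7 + C(7,1)·0.30^1·0.70^6 + C(7,2)·0.30^2·0.70^5.
= 0.082354 + 0.247063 + 0.317652 = 0.6471.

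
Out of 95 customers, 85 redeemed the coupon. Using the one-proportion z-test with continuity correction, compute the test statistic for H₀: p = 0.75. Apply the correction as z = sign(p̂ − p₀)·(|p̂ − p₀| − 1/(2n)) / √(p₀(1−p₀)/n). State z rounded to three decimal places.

With x = 85 successes in n = 95, p̂ = 0.89474. p̂ − p₀ = 0.144737.
1/(2n) = 0.005263.
Corrected numerator: |0.144737| − 0.005263 = 0.139474.
SE₀ = √(0.75·0.25/95) = 0.044426.
z = (+)0.139474/0.044426 = 3.139.

z = 3.139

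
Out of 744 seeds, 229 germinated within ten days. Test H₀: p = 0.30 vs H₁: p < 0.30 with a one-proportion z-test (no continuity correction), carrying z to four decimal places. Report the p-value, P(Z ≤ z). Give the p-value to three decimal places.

p-value = 0.679

Sample proportion p̂ = 229/744 = 0.30780.
Null standard error: √(0.30·0.70/744) = √0.000282258 = 0.016801.
Test statistic (full precision, shown to 4 dp): z = (229/744 − 0.30)/SE₀ ≈ 0.4640.
From the standard normal, P(Z ≤ z) = 0.679.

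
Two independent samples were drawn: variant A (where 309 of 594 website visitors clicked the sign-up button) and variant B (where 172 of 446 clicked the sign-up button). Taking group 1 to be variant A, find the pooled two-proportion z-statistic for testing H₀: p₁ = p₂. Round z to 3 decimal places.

z = 4.307

Sample proportions: p̂₁ = 309/594 = 0.52020 and p̂₂ = 172/446 = 0.38565.
Pooled p̂ = (309+172)/(594+446) = 481/1040 = 0.46250.
Pooled SE = √[0.2485938·0.00392565] ≈ 0.031239.
z = 0.13455/0.031239 = 4.307.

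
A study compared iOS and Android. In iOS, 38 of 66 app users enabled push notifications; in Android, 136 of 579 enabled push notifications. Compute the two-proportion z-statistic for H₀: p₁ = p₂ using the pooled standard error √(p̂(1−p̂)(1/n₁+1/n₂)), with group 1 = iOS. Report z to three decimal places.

z = 5.911

Sample proportions: p̂₁ = 38/66 = 0.57576 and p̂₂ = 136/579 = 0.23489.
Pooled p̂ = (38+136)/(66+579) = 174/645 = 0.26977.
Pooled SE = √[0.1969930·0.01687863] ≈ 0.057663.
z = (p̂₁ − p̂₂)/SE = (0.57576 − 0.23489)/0.057663 = 0.34087/0.057663 = 5.911.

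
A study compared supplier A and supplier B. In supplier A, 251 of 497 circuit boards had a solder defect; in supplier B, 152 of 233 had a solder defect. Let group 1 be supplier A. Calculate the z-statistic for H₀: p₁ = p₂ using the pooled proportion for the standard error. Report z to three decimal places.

p̂₁ = 251/497 = 0.50503, p̂₂ = 152/233 = 0.65236.
Pooling: p̂ = 403/730 = 0.55205.
SE = √[p̂(1−p̂)(1/n₁+1/n₂)] = √[0.55205·0.44795·(1/497+1/233)] ≈ 0.039483.
z = -0.14733/0.039483 = -3.731.

z = -3.731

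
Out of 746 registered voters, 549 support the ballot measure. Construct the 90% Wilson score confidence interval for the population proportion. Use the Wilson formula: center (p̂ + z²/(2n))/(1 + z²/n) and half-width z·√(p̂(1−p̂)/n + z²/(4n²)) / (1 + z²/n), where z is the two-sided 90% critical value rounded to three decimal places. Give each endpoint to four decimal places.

p̂ = 549/746 = 0.73592; z = 1.645, so z² = 2.706025.
1 + z²/n = 1.003627.
Adjusted center: (0.73592 + z²/(2n))/1.003627 = 0.73507.
Radicand: p̂(1−p̂)/n + z²/(4n²) = 0.000260509 + 0.000001216 = 0.000261725.
Half-width = z·√(radicand)/denom = 1.645·0.016178/1.003627 = 0.02652.
CI: 0.73507 ± 0.02652 = (0.7086, 0.7616).

(0.7086, 0.7616)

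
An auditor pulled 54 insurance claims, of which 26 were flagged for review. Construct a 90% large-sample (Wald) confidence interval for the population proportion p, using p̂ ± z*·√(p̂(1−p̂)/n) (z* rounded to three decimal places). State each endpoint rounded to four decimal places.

(0.3696, 0.5933)

Sample proportion p̂ = 26/54 = 0.48148.
SE(p̂) = √(0.48148·0.51852/54) = 0.067995.
z* = 1.645 at the 90% level.
Margin of error: 1.645 × 0.067995 = 0.11185.
CI: 0.48148 ± 0.11185 = (0.3696, 0.5933).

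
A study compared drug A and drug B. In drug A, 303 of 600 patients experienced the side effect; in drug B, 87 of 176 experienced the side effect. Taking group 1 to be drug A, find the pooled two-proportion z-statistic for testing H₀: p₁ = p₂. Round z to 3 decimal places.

z = 0.249

p̂₁ = 303/600 = 0.50500, p̂₂ = 87/176 = 0.49432.
Pooling: p̂ = 390/776 = 0.50258.
SE = √[p̂(1−p̂)(1/n₁+1/n₂)] = √[0.50258·0.49742·(1/600+1/176)] ≈ 0.042861.
z = 0.01068/0.042861 = 0.249.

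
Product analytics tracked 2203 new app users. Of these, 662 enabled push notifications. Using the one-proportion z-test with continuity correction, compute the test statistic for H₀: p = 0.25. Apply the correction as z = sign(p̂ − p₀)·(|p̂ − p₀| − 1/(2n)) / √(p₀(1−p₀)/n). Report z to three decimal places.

z = 5.449

Sample proportion p̂ = 662/2203 = 0.30050. p̂ − p₀ = 0.050499.
Continuity correction 1/(2n) = 1/4406 = 0.000227.
Corrected numerator: |0.050499| − 0.000227 = 0.050272.
Null standard error: √(0.25·0.75/2203) = √0.000085111 = 0.009226.
z = (+)0.050272/0.009226 = 5.449.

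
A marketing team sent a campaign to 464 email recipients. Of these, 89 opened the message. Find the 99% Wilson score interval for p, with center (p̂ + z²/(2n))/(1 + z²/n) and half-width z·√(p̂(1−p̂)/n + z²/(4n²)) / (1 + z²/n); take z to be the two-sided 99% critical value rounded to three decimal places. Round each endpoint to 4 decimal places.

(0.1492, 0.2431)

Here p̂ = 89/464 = 0.19181 and z = 2.576 (z² = 6.635776).
Denominator 1 + z²/n = 1 + 6.635776/464 = 1.014301.
Adjusted center: (0.19181 + z²/(2n))/1.014301 = 0.19616.
Radicand: p̂(1−p̂)/n + z²/(4n²) = 0.000334093 + 0.000007705 = 0.000341798.
Half-width = z·√(radicand)/denom = 2.576·0.018488/1.014301 = 0.04695.
CI: 0.19616 ± 0.04695 = (0.1492, 0.2431).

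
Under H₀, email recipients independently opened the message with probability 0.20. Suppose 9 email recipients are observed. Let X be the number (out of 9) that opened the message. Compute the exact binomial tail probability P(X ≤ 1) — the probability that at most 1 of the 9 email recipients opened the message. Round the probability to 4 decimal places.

P = 0.4362

X is binomial with n = 9 and p = 0.20.
P(X ≤ 1) = C(9,0)·0.20^0·0.80^9 + C(9,1)·0.20^1·0.80^8.
= 0.134218 + 0.301990 = 0.4362.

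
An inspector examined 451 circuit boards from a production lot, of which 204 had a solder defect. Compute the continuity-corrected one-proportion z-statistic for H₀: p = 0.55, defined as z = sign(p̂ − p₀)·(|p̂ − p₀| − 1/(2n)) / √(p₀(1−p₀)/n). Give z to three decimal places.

The sample proportion is 204/451 = 0.45233. p̂ − p₀ = -0.097672.
1/(2n) = 0.001109.
Corrected numerator: |-0.097672| − 0.001109 = 0.096563.
SE₀ = √(0.55·0.45/451) = 0.023426.
z = −0.096563/0.023426 = -4.122.

z = -4.122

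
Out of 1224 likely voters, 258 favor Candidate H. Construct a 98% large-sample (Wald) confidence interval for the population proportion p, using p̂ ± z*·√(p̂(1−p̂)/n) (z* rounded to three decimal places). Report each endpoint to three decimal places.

The sample proportion is 258/1224 = 0.21078.
SE = √(p̂(1−p̂)/n) = √(0.166354/1224) = 0.011658.
For 98% confidence, z* = 2.326.
Margin of error: 2.326 × 0.011658 = 0.02712.
CI: 0.21078 ± 0.02712 = (0.184, 0.238).

(0.184, 0.238)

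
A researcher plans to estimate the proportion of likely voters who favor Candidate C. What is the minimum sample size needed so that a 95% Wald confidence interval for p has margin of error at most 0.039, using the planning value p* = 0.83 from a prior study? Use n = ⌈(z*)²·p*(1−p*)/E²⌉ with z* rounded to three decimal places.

The 95% critical value is z* = 1.960.
p*(1−p*) = 0.1411.
(z*)²·p*(1−p*)/E² = 3.841600·0.1411/0.001521 = 356.377.
Rounding up, n = 357.

n = 357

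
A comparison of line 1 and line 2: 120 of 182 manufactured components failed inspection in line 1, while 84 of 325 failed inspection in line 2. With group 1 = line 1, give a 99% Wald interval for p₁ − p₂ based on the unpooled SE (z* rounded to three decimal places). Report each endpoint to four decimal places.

(0.2909, 0.5109)

p̂₁ = 0.65934, p̂₂ = 0.25846, so the observed difference is 0.40088.
Unpooled SE = √(p̂₁(1−p̂₁)/n₁ + p̂₂(1−p̂₂)/n₂) = √(0.001234124 + 0.000589721) = 0.042706.
For 99% confidence, z* = 2.576. Margin of error = 0.11001.
CI: 0.40088 ± 0.11001 = (0.2909, 0.5109).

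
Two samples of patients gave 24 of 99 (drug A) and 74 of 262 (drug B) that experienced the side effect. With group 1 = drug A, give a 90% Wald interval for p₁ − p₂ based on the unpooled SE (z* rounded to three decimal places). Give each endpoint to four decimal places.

p̂₁ = 0.24242, p̂₂ = 0.28244, so the observed difference is -0.04002.
SE = √(0.001855098 + 0.000773545) = √0.002628643 = 0.051270.
For 90% confidence, z* = 1.645. Margin = 1.645·0.051270 = 0.08434.
Interval: -0.04002 ± 0.08434 → (-0.1244, 0.0443).

(-0.1244, 0.0443)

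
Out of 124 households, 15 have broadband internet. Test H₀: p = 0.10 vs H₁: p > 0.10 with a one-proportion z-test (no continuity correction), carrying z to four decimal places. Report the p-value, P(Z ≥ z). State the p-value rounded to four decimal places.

p-value = 0.2182

Sample proportion p̂ = 15/124 = 0.12097.
Null standard error: √(0.10·0.90/124) = √0.000725806 = 0.026941.
z = (p̂ − p₀)/SE = (15/124 − 0.10)/0.026941 ≈ 0.7783.
p-value = P(Z ≥ z) with z = 0.7783 → 0.2182.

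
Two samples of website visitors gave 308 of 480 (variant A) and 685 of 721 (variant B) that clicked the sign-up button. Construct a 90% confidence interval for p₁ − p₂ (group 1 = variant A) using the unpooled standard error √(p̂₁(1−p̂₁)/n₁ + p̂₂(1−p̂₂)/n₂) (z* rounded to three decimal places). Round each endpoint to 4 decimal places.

(-0.3468, -0.2700)

p̂₁ = 308/480 = 0.64167, p̂₂ = 685/721 = 0.95007; p̂₁ − p̂₂ = -0.30840.
SE = √(0.000479022 + 0.000065794) = √0.000544816 = 0.023341.
z* = 1.645 at the 90% level. Margin = 1.645·0.023341 = 0.03840.
Interval: -0.30840 ± 0.03840 → (-0.3468, -0.2700).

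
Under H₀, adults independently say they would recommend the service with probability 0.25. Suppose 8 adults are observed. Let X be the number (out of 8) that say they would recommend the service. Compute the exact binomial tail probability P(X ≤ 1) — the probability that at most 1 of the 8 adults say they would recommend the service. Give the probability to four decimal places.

P = 0.3671

X is binomial with n = 8 and p = 0.25.
P(X ≤ 1) = C(8,0)·0.25^0·0.75^8 + C(8,1)·0.25^1·0.75^7.
= 0.100113 + 0.266968 = 0.3671.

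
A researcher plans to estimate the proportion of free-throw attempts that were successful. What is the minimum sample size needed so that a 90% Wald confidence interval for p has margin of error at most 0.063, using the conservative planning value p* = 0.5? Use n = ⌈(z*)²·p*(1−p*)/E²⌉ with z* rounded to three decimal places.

n = 171

z* = 1.645 at the 90% level.
p*(1−p*) = 0.2500.
(z*)²·p*(1−p*)/E² = 2.706025·0.2500/0.003969 = 170.448.
⌈170.448⌉ = 171.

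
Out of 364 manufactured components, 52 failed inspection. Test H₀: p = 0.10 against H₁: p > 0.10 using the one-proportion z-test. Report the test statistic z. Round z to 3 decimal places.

The sample proportion is 52/364 = 0.14286.
SE₀ = √(0.10·0.90/364) = 0.015724.
z = (p̂ − p₀)/SE = (0.14286 − 0.10)/0.015724 = 2.726.

z = 2.726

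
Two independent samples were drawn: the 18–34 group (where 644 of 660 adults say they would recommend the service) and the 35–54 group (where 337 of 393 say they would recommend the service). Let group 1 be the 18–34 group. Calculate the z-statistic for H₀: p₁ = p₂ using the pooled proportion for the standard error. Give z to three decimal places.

z = 7.353

Sample proportions: p̂₁ = 644/660 = 0.97576 and p̂₂ = 337/393 = 0.85751.
Pooled p̂ = (644+337)/(660+393) = 981/1053 = 0.93162.
Pooled SE = √[0.0637008·0.00405968] ≈ 0.016081.
z = (p̂₁ − p̂₂)/SE = (0.97576 − 0.85751)/0.016081 = 0.11825/0.016081 = 7.353.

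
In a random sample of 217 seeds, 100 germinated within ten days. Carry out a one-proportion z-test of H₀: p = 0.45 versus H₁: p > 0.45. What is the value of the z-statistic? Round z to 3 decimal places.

The sample proportion is 100/217 = 0.46083.
SE₀ = √(0.45·0.55/217) = 0.033772.
z = (p̂ − p₀)/SE = (0.46083 − 0.45)/0.033772 = 0.321.

z = 0.321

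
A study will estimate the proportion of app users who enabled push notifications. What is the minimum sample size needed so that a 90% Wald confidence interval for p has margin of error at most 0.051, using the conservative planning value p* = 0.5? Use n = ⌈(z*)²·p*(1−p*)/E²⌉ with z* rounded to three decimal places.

For 90% confidence, z* = 1.645.
p*(1−p*) = 0.50·0.50 = 0.2500.
(z*)²·p*(1−p*)/E² = 2.706025·0.2500/0.002601 = 260.095.
Rounding up, n = 261.

n = 261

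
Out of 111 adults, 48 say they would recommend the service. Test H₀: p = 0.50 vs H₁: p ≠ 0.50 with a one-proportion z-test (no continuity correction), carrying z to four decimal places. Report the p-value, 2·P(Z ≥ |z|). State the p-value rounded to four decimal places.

With x = 48 successes in n = 111, p̂ = 0.43243.
SE₀ = √(0.50·0.50/111) = 0.047458.
Test statistic (full precision, shown to 4 dp): z = (48/111 − 0.50)/SE₀ ≈ -1.4237.
p-value = 2·P(Z ≥ |z|) with z = -1.4237 → 0.1545.

p-value = 0.1545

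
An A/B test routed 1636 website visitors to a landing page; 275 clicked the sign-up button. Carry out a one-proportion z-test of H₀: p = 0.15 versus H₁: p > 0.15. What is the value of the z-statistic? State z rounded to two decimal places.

z = 2.05

p̂ = 275/1636 = 0.16809.
Null standard error: √(0.15·0.85/1636) = √0.000077934 = 0.008828.
z = (p̂ − p₀)/SE = (0.16809 − 0.15)/0.008828 = 2.05.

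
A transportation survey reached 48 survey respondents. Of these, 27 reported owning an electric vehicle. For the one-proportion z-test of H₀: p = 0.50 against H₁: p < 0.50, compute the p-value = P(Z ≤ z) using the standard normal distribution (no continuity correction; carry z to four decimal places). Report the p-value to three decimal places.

p-value = 0.807

With x = 27 successes in n = 48, p̂ = 0.56250.
Under H₀, SE = √(p₀(1−p₀)/n) = √(0.50·0.50/48) = √0.005208333 = 0.072169.
Test statistic (full precision, shown to 4 dp): z = (27/48 − 0.50)/SE₀ ≈ 0.8660.
p-value = P(Z ≤ z) with z = 0.8660 → 0.807.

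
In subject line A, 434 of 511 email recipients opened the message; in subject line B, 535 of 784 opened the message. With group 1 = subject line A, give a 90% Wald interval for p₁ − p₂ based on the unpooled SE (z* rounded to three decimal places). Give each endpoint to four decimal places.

(0.1292, 0.2047)

p̂₁ = 0.84932, p̂₂ = 0.68240, so the observed difference is 0.16692.
Unpooled SE = √(p̂₁(1−p̂₁)/n₁ + p̂₂(1−p̂₂)/n₂) = √(0.000250448 + 0.000276443) = 0.022954.
The 90% critical value is z* = 1.645. Margin of error = 0.03776.
So the interval runs from 0.1292 to 0.2047.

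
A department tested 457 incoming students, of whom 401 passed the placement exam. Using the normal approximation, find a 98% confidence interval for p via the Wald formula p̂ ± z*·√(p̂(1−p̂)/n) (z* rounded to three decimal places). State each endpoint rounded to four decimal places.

(0.8418, 0.9131)

p̂ = 401/457 = 0.87746.
SE = √(p̂(1−p̂)/n) = √(0.107523/457) = 0.015339.
z* = 2.326 at the 98% level.
Margin of error: 2.326 × 0.015339 = 0.03568.
So the interval runs from 0.8418 to 0.9131.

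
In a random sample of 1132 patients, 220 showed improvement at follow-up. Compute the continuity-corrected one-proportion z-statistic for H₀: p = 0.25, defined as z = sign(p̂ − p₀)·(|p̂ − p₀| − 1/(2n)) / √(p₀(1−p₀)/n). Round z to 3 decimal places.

Sample proportion p̂ = 220/1132 = 0.19435. p̂ − p₀ = -0.055654.
1/(2n) = 0.000442.
Corrected numerator: |-0.055654| − 0.000442 = 0.055212.
Under H₀, SE = √(p₀(1−p₀)/n) = √(0.25·0.75/1132) = √0.000165636 = 0.012870.
z = −0.055212/0.012870 = -4.290.

z = -4.290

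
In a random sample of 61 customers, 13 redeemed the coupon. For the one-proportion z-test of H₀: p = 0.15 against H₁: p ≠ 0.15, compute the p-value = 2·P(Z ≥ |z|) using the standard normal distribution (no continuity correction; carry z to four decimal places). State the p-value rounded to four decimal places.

p-value = 0.1674

p̂ = 13/61 = 0.21311.
Under H₀, SE = √(p₀(1−p₀)/n) = √(0.15·0.85/61) = √0.002090164 = 0.045718.
z = (p̂ − p₀)/SE = (13/61 − 0.15)/0.045718 ≈ 1.3805.
p-value = 2·P(Z ≥ |z|) with z = 1.3805 → 0.1674.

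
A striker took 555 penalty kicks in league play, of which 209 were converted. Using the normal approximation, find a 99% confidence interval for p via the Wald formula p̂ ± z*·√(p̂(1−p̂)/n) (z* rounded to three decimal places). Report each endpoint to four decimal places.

(0.3236, 0.4296)

Sample proportion p̂ = 209/555 = 0.37658.
Standard error of p̂: √(0.234767/555) = √0.000423003 = 0.020567.
z* = 2.576 at the 99% level.
Margin = 2.576·0.020567 = 0.05298.
CI: 0.37658 ± 0.05298 = (0.3236, 0.4296).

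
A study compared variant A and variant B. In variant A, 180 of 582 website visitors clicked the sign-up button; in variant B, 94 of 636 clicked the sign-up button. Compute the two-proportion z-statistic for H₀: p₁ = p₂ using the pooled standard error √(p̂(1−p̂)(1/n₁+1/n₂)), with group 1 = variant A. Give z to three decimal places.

p̂₁ = 180/582 = 0.30928, p̂₂ = 94/636 = 0.14780.
Pooled p̂ = (180+94)/(582+636) = 274/1218 = 0.22496.
Pooled SE = √[0.1743524·0.00329054] ≈ 0.023952.
z = (p̂₁ − p̂₂)/SE = (0.30928 − 0.14780)/0.023952 = 0.16148/0.023952 = 6.742.

z = 6.742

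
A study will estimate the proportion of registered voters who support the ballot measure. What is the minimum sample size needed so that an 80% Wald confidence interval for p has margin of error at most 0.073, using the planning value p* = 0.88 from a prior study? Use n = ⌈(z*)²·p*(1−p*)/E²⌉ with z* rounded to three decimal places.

n = 33

z* = 1.282 at the 80% level.
p*(1−p*) = 0.88·0.12 = 0.1056.
Required n before rounding: 1.643524 × 0.1056 / 0.073² = 32.568.
Rounding up, n = 33.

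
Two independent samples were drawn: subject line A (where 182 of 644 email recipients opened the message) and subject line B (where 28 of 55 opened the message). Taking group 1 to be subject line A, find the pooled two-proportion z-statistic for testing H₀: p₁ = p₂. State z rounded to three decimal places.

Sample proportions: p̂₁ = 182/644 = 0.28261 and p̂₂ = 28/55 = 0.50909.
Pooling: p̂ = 210/699 = 0.30043.
Pooled SE = √[0.2101715·0.01973461] ≈ 0.064402.
z = -0.22648/0.064402 = -3.517.

z = -3.517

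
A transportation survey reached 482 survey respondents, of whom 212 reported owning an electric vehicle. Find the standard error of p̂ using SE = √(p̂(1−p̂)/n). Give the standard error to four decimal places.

The sample proportion is 212/482 = 0.43983.
p̂(1−p̂) = 0.246380.
SE = √(0.246380/482) = √0.000511162 = 0.0226.

SE = 0.0226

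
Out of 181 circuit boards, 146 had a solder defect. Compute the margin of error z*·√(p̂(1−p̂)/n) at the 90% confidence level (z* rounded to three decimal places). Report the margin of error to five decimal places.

ME = 0.04829

The sample proportion is 146/181 = 0.80663.
SE(p̂) = √(0.80663·0.19337/181) = 0.029356.
The 90% critical value is z* = 1.645.
So ME = 0.04829.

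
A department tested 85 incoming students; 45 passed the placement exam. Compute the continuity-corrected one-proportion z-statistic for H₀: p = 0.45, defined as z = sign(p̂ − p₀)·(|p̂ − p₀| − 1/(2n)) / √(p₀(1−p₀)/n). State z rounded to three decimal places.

Sample proportion p̂ = 45/85 = 0.52941. p̂ − p₀ = 0.079412.
Continuity correction 1/(2n) = 1/170 = 0.005882.
Corrected numerator: |0.079412| − 0.005882 = 0.073530.
Under H₀, SE = √(p₀(1−p₀)/n) = √(0.45·0.55/85) = √0.002911765 = 0.053961.
z = +0.073530/0.053961 = 1.363.

z = 1.363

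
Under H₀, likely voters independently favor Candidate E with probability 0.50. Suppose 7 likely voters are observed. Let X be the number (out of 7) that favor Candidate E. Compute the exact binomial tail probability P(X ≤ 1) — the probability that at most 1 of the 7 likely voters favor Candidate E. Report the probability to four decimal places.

X ~ Binomial(n=7, p=0.50).
P(X ≤ 1) = C(7,0)·0.50^0·0.50^7 + C(7,1)·0.50^1·0.50^6.
= 0.007812 + 0.054688 = 0.0625.

P = 0.0625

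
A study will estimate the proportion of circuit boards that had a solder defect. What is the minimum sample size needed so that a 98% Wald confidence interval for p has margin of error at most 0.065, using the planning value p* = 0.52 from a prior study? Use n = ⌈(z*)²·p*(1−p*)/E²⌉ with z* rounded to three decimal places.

n = 320

The 98% critical value is z* = 2.326.
p*(1−p*) = 0.2496.
Required n before rounding: 5.410276 × 0.2496 / 0.065² = 319.622.
⌈319.622⌉ = 320.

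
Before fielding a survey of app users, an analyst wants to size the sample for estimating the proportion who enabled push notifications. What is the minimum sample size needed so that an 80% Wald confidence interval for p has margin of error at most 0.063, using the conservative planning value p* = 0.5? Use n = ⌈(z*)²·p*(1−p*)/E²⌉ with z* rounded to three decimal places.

n = 104

z* = 1.282 at the 80% level.
p*(1−p*) = 0.2500.
Required n before rounding: 1.643524 × 0.2500 / 0.063² = 103.523.
Rounding up, n = 104.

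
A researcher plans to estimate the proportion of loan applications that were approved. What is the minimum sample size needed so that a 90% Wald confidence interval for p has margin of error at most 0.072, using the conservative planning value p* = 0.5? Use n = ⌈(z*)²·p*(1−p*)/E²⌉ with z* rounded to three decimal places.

The 90% critical value is z* = 1.645.
p*(1−p*) = 0.2500.
Required n before rounding: 2.706025 × 0.2500 / 0.072² = 130.499.
Rounding up, n = 131.

n = 131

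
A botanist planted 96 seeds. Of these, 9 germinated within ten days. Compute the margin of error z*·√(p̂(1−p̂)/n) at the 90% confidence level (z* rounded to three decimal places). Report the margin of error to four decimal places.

ME = 0.0489

p̂ = 9/96 = 0.09375.
SE(p̂) = √(0.09375·0.90625/96) = 0.029749.
z* = 1.645 at the 90% level.
So ME = 0.0489.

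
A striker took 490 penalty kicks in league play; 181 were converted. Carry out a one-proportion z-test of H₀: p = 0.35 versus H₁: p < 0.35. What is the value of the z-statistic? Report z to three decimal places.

z = 0.900

Sample proportion p̂ = 181/490 = 0.36939.
Under H₀, SE = √(p₀(1−p₀)/n) = √(0.35·0.65/490) = √0.000464286 = 0.021547.
z = (p̂ − p₀)/SE = (0.36939 − 0.35)/0.021547 = 0.900.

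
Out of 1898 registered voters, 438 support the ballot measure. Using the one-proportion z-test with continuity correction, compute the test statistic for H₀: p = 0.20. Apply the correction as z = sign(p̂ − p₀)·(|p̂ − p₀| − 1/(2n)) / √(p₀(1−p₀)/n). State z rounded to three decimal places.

Sample proportion p̂ = 438/1898 = 0.23077. p̂ − p₀ = 0.030769.
Continuity correction 1/(2n) = 1/3796 = 0.000263.
Corrected numerator: |0.030769| − 0.000263 = 0.030506.
SE₀ = √(0.20·0.80/1898) = 0.009181.
z = (+)0.030506/0.009181 = 3.323.

z = 3.323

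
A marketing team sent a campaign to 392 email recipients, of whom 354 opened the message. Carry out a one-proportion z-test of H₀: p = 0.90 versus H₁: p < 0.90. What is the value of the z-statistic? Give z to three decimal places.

With x = 354 successes in n = 392, p̂ = 0.90306.
Under H₀, SE = √(p₀(1−p₀)/n) = √(0.90·0.10/392) = √0.000229592 = 0.015152.
z = (0.90306 − 0.90)/0.015152 = 0.00306/0.015152 = 0.202.

z = 0.202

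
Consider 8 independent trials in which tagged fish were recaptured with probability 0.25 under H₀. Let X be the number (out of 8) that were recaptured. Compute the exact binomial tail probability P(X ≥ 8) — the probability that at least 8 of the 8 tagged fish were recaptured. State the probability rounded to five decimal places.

P = 0.00002

X is binomial with n = 8 and p = 0.25.
P(X ≥ 8) = C(8,8)·0.25^8·0.75^0.
= 0.000015 = 0.00002.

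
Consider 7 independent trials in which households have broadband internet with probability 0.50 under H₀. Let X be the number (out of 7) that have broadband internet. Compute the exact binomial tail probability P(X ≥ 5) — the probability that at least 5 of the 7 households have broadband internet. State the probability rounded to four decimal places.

X ~ Binomial(n=7, p=0.50).
P(X ≥ 5) = C(7,5)·0.50^5·0.50^2 + C(7,6)·0.50^6·0.50^1 + C(7,7)·0.50^7·0.50^0.
= 0.164062 + 0.054688 + 0.007812 = 0.2266.

P = 0.2266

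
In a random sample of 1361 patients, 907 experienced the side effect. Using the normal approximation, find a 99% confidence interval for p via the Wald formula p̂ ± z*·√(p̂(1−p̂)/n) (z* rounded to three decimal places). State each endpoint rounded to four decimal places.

(0.6335, 0.6993)

With x = 907 successes in n = 1361, p̂ = 0.66642.
SE = √(p̂(1−p̂)/n) = √(0.222304/1361) = 0.012780.
z* = 2.576 at the 99% level.
Margin of error: 2.576 × 0.012780 = 0.03292.
Interval: 0.66642 ± 0.03292 → (0.6335, 0.6993).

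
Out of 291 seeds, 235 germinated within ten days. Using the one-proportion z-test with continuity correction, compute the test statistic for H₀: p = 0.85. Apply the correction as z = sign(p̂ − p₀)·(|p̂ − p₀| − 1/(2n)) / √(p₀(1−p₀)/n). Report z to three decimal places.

p̂ = 235/291 = 0.80756. p̂ − p₀ = -0.042440.
1/(2n) = 0.001718.
Corrected numerator: |-0.042440| − 0.001718 = 0.040722.
SE₀ = √(0.85·0.15/291) = 0.020932.
z = (−)0.040722/0.020932 = -1.945.

z = -1.945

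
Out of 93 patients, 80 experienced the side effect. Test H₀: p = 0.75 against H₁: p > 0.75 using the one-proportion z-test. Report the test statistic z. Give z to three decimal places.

With x = 80 successes in n = 93, p̂ = 0.86022.
Null standard error: √(0.75·0.25/93) = √0.002016129 = 0.044901.
z = (p̂ − p₀)/SE = (0.86022 − 0.75)/0.044901 = 2.455.

z = 2.455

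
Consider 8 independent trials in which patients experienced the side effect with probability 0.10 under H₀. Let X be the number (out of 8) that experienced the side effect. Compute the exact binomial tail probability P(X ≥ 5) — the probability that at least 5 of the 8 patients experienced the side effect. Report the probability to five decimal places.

P = 0.00043

X ~ Binomial(n=8, p=0.10).
P(X ≥ 5) = C(8,5)·0.10^5·0.90^3 + C(8,6)·0.10^6·0.90^2 + C(8,7)·0.10^7·0.90^1 + C(8,8)·0.10^8·0.90^0.
= 0.000408 + 0.000023 + 0.000001 + 0.000000 = 0.00043.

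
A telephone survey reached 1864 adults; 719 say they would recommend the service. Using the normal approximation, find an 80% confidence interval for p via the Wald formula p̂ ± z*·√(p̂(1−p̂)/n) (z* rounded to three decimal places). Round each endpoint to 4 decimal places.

(0.3713, 0.4002)

The sample proportion is 719/1864 = 0.38573.
SE(p̂) = √(0.38573·0.61427/1864) = 0.011275.
For 80% confidence, z* = 1.282.
Margin = 1.282·0.011275 = 0.01445.
So the interval runs from 0.3713 to 0.4002.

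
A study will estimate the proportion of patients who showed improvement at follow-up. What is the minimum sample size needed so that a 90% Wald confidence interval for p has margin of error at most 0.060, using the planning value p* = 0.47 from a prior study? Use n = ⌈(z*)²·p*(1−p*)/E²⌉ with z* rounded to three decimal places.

z* = 1.645 at the 90% level.
p*(1−p*) = 0.2491.
(z*)²·p*(1−p*)/E² = 2.706025·0.2491/0.003600 = 187.242.
⌈187.242⌉ = 188.

n = 188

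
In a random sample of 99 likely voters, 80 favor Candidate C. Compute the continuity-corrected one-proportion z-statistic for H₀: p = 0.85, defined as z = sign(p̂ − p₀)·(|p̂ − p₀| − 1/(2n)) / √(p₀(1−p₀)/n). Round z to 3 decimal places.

p̂ = 80/99 = 0.80808. p̂ − p₀ = -0.041919.
1/(2n) = 0.005051.
Corrected numerator: |-0.041919| − 0.005051 = 0.036868.
Under H₀, SE = √(p₀(1−p₀)/n) = √(0.85·0.15/99) = √0.001287879 = 0.035887.
z = (−)0.036868/0.035887 = -1.027.

z = -1.027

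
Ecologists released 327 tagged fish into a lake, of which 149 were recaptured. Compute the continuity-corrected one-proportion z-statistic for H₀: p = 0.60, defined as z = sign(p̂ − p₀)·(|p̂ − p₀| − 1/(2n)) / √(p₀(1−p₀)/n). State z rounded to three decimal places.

z = -5.272

Sample proportion p̂ = 149/327 = 0.45566. p̂ − p₀ = -0.144343.
Continuity correction 1/(2n) = 1/654 = 0.001529.
Corrected numerator: |-0.144343| − 0.001529 = 0.142814.
Under H₀, SE = √(p₀(1−p₀)/n) = √(0.60·0.40/327) = √0.000733945 = 0.027091.
z = −0.142814/0.027091 = -5.272.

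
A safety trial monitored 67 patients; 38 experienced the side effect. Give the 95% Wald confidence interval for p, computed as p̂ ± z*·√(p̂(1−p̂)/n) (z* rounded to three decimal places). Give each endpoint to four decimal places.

p̂ = 38/67 = 0.56716.
SE(p̂) = √(0.56716·0.43284/67) = 0.060531.
For 95% confidence, z* = 1.960.
Margin of error: 1.960 × 0.060531 = 0.11864.
So the interval runs from 0.4485 to 0.6858.

(0.4485, 0.6858)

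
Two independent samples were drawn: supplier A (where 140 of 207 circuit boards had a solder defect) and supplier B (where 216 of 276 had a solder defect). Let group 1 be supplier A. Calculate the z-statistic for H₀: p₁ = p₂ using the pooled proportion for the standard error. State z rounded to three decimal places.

z = -2.626

p̂₁ = 140/207 = 0.67633, p̂₂ = 216/276 = 0.78261.
Pooled p̂ = (140+216)/(207+276) = 356/483 = 0.73706.
SE = √[p̂(1−p̂)(1/n₁+1/n₂)] = √[0.73706·0.26294·(1/207+1/276)] ≈ 0.040477.
z = -0.10628/0.040477 = -2.626.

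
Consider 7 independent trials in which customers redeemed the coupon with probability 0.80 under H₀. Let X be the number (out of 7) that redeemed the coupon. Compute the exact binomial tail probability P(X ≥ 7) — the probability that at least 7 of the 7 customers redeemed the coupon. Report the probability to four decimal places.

P = 0.2097

X is binomial with n = 7 and p = 0.80.
P(X ≥ 7) = C(7,7)·0.80^7·0.20^0.
= 0.209715 = 0.2097.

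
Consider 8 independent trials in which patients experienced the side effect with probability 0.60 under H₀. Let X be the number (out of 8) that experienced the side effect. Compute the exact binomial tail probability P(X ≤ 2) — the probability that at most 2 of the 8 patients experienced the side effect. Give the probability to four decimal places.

X is binomial with n = 8 and p = 0.60.
P(X ≤ 2) = C(8,0)·0.60^0·0.40^8 + C(8,1)·0.60^1·0.40^7 + C(8,2)·0.60^2·0.40^6.
= 0.000655 + 0.007864 + 0.041288 = 0.0498.

P = 0.0498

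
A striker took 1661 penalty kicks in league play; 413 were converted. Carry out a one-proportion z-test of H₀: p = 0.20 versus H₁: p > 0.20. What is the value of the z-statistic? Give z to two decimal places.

z = 4.96

The sample proportion is 413/1661 = 0.24865.
Null standard error: √(0.20·0.80/1661) = √0.000096328 = 0.009815.
z = (p̂ − p₀)/SE = (0.24865 − 0.20)/0.009815 = 4.96.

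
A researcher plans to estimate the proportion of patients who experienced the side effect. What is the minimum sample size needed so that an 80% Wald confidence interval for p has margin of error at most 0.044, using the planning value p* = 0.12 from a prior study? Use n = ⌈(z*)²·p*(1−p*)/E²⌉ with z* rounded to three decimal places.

n = 90

For 80% confidence, z* = 1.282.
p*(1−p*) = 0.1056.
Required n before rounding: 1.643524 × 0.1056 / 0.044² = 89.647.
Rounding up, n = 90.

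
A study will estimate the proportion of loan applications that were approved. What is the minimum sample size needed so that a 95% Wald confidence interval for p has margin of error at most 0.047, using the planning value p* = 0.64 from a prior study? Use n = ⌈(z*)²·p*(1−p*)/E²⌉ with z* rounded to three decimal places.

For 95% confidence, z* = 1.960.
p*(1−p*) = 0.2304.
(z*)²·p*(1−p*)/E² = 3.841600·0.2304/0.002209 = 400.681.
Rounding up, n = 401.

n = 401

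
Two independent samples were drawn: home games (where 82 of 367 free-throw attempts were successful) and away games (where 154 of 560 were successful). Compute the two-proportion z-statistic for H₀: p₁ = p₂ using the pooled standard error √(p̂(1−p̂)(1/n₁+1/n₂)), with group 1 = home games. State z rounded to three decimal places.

z = -1.763

Sample proportions: p̂₁ = 82/367 = 0.22343 and p̂₂ = 154/560 = 0.27500.
Pooling: p̂ = 236/927 = 0.25458.
Pooled SE = √[0.1897713·0.00451051] ≈ 0.029257.
z = -0.05157/0.029257 = -1.763.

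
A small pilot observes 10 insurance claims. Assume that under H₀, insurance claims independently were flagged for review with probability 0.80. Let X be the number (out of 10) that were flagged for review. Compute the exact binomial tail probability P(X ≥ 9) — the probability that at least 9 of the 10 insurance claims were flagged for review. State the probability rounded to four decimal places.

P = 0.3758

X ~ Binomial(n=10, p=0.80).
P(X ≥ 9) = C(10,9)·0.80^9·0.20^1 + C(10,10)·0.80^10·0.20^0.
= 0.268435 + 0.107374 = 0.3758.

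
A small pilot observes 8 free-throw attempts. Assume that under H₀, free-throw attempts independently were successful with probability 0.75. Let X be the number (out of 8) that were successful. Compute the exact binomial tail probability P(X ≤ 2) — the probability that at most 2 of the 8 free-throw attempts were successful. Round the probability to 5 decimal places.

X is binomial with n = 8 and p = 0.75.
P(X ≤ 2) = C(8,0)·0.75^0·0.25^8 + C(8,1)·0.75^1·0.25^7 + C(8,2)·0.75^2·0.25^6.
= 0.000015 + 0.000366 + 0.003845 = 0.00423.

P = 0.00423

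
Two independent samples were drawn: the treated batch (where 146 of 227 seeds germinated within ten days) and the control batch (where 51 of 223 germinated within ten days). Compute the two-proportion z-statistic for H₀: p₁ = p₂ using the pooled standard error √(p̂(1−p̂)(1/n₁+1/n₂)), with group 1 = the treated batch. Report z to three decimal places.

p̂₁ = 146/227 = 0.64317, p̂₂ = 51/223 = 0.22870.
Pooling: p̂ = 197/450 = 0.43778.
SE = √[p̂(1−p̂)(1/n₁+1/n₂)] = √[0.43778·0.56222·(1/227+1/223)] ≈ 0.046776.
z = (p̂₁ − p̂₂)/SE = (0.64317 − 0.22870)/0.046776 = 0.41447/0.046776 = 8.861.

z = 8.861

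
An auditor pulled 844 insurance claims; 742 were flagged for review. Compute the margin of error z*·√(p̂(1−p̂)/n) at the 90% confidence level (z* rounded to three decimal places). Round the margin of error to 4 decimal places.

ME = 0.0185

With x = 742 successes in n = 844, p̂ = 0.87915.
SE(p̂) = √(0.87915·0.12085/844) = 0.011220.
The 90% critical value is z* = 1.645.
Margin of error = z*·SE = 1.645 × 0.011220 = 0.0185.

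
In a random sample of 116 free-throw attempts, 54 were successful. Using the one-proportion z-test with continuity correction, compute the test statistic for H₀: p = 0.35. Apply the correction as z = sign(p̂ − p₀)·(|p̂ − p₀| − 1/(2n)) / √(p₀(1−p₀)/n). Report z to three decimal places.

z = 2.511

The sample proportion is 54/116 = 0.46552. p̂ − p₀ = 0.115517.
Continuity correction 1/(2n) = 1/232 = 0.004310.
Corrected numerator: |0.115517| − 0.004310 = 0.111207.
SE₀ = √(0.35·0.65/116) = 0.044286.
z = +0.111207/0.044286 = 2.511.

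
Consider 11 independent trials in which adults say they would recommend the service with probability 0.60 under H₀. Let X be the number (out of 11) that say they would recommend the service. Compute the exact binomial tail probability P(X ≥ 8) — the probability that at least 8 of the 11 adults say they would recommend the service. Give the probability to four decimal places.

P = 0.2963

X is binomial with n = 11 and p = 0.60.
P(X ≥ 8) = C(11,8)·0.60^8·0.40^3 + C(11,9)·0.60^9·0.40^2 + C(11,10)·0.60^10·0.40^1 + C(11,11)·0.60^11·0.40^0.
= 0.177367 + 0.088684 + 0.026605 + 0.003628 = 0.2963.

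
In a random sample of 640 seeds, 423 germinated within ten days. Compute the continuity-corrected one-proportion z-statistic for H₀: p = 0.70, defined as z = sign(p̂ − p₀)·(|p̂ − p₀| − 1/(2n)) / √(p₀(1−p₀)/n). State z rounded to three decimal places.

z = -2.113

The sample proportion is 423/640 = 0.66094. p̂ − p₀ = -0.039062.
Continuity correction 1/(2n) = 1/1280 = 0.000781.
Corrected numerator: |-0.039062| − 0.000781 = 0.038281.
Under H₀, SE = √(p₀(1−p₀)/n) = √(0.70·0.30/640) = √0.000328125 = 0.018114.
z = (−)0.038281/0.018114 = -2.113.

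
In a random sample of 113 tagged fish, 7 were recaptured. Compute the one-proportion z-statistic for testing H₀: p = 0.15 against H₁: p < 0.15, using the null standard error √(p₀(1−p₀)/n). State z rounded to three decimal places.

z = -2.621

Sample proportion p̂ = 7/113 = 0.06195.
Under H₀, SE = √(p₀(1−p₀)/n) = √(0.15·0.85/113) = √0.001128319 = 0.033590.
z = (p̂ − p₀)/SE = (0.06195 − 0.15)/0.033590 = -2.621.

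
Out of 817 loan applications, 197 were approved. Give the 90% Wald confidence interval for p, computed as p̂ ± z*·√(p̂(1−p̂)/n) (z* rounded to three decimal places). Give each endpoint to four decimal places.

With x = 197 successes in n = 817, p̂ = 0.24113.
Standard error of p̂: √(0.182984/817) = √0.000223971 = 0.014966.
The 90% critical value is z* = 1.645.
Margin = 1.645·0.014966 = 0.02462.
So the interval runs from 0.2165 to 0.2657.

(0.2165, 0.2657)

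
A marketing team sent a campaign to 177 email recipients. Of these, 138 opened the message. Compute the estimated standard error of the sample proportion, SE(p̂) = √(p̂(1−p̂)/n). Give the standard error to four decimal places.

With x = 138 successes in n = 177, p̂ = 0.77966.
p̂(1−p̂) = 0.171790.
SE = √(0.171790/177) = √0.000970565 = 0.0312.

SE = 0.0312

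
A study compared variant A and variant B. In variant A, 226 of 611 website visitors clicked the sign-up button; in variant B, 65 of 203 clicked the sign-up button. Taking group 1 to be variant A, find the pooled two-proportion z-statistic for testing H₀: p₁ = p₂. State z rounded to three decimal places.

z = 1.280

p̂₁ = 226/611 = 0.36989, p̂₂ = 65/203 = 0.32020.
Pooled p̂ = (226+65)/(611+203) = 291/814 = 0.35749.
SE = √[p̂(1−p̂)(1/n₁+1/n₂)] = √[0.35749·0.64251·(1/611+1/203)] ≈ 0.038825.
z = 0.04969/0.038825 = 1.280.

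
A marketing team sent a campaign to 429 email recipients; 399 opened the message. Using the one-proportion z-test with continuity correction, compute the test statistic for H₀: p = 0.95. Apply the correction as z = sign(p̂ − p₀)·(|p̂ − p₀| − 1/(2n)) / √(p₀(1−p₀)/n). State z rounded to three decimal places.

z = -1.783

p̂ = 399/429 = 0.93007. p̂ − p₀ = -0.019930.
Continuity correction 1/(2n) = 1/858 = 0.001166.
Corrected numerator: |-0.019930| − 0.001166 = 0.018764.
Null standard error: √(0.95·0.05/429) = √0.000110723 = 0.010522.
z = −0.018764/0.010522 = -1.783.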